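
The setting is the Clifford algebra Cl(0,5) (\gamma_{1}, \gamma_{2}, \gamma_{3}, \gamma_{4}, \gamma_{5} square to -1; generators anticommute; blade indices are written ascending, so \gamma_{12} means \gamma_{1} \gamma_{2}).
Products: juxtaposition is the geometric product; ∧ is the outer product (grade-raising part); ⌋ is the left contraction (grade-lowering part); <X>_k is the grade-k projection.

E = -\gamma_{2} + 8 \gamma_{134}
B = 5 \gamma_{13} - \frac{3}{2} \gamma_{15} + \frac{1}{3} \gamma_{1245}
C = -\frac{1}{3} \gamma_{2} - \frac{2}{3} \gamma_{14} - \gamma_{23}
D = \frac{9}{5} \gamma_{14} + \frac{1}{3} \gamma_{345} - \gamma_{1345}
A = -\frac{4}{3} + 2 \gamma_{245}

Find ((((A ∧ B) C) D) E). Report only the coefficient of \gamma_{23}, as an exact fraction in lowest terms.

step 1: -\frac{20}{3} \gamma_{13} + 2 \gamma_{15} - \frac{4}{9} \gamma_{1245} - 10 \gamma_{12345}
step 2: \frac{20}{3} \gamma_{12} + \frac{8}{27} \gamma_{25} + \frac{40}{9} \gamma_{34} + \frac{4}{3} \gamma_{45} - \frac{20}{9} \gamma_{123} + \frac{2}{3} \gamma_{125} - \frac{274}{27} \gamma_{145} - \frac{20}{3} \gamma_{235} - 2 \gamma_{1235} + \frac{26}{9} \gamma_{1345}
step 3: -\frac{26}{9} + \frac{26}{27} \gamma_{1} + \frac{262}{27} \gamma_{3} + \frac{2266}{135} \gamma_{5} - \frac{266}{81} \gamma_{13} + \frac{308}{45} \gamma_{15} + \frac{106}{9} \gamma_{24} + \frac{26}{5} \gamma_{35} - \frac{22}{3} \gamma_{124} + \frac{262}{81} \gamma_{234} + \frac{154}{45} \gamma_{245} + \frac{2}{27} \gamma_{1234} + \frac{28}{135} \gamma_{1245} - \frac{46}{15} \gamma_{2345} - \frac{88}{9} \gamma_{12345}
step 4: \frac{62}{27} \gamma_{2} + \frac{1174}{81} \gamma_{4} + \frac{2018}{81} \gamma_{12} + \frac{2294}{27} \gamma_{14} + \frac{1846}{27} \gamma_{23} - \frac{8294}{135} \gamma_{25} - \frac{362}{81} \gamma_{34} + \frac{154}{45} \gamma_{45} + \frac{7366}{81} \gamma_{123} + \frac{1412}{45} \gamma_{125} - \frac{622}{27} \gamma_{134} - \frac{5588}{135} \gamma_{145} - \frac{478}{135} \gamma_{235} + \frac{2602}{45} \gamma_{345} - \frac{1232}{45} \gamma_{1235} - \frac{16808}{135} \gamma_{1345}
Answer: \frac{1846}{27}


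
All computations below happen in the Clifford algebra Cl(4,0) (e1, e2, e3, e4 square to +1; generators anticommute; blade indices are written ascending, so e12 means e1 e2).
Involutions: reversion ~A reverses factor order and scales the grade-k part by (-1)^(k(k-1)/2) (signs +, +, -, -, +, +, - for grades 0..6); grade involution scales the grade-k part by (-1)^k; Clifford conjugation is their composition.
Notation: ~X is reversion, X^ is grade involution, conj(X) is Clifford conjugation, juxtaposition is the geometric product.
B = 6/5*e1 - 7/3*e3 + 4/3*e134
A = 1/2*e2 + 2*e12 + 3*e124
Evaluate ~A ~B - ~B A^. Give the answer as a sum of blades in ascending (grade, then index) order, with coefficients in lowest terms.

first term: 12/5*e2 - 3/5*e12 - 31/6*e23 - 18/5*e24 + 14/3*e123 - 8/3*e234 - 19/3*e1234
second term: 12/5*e2 - 3/5*e12 + 17/6*e23 - 18/5*e24 - 14/3*e123 - 8/3*e234 + 23/3*e1234
Answer: -8*e23 + 28/3*e123 - 14*e1234


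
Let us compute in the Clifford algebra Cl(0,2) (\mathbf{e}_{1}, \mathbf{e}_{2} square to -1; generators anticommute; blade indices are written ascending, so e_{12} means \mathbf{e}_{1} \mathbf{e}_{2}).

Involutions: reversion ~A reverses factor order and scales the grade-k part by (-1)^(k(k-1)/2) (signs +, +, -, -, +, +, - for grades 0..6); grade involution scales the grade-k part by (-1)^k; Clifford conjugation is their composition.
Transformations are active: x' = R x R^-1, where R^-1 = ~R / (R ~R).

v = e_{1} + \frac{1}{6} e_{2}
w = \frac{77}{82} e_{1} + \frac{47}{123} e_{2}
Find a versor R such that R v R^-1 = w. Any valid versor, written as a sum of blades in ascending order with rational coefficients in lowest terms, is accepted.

Sketch: the shared square -\frac{37}{36} makes R = v + w = \frac{159}{82} e_{1} + \frac{45}{82} e_{2} the natural versor; its sandwich fixes that direction, negates (v - w)/2, and sends v to w.
Answer: \frac{159}{82} e_{1} + \frac{45}{82} e_{2}


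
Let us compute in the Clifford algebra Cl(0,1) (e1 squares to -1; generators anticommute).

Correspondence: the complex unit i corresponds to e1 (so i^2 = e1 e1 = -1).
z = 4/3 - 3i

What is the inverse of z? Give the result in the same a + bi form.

In blades: z = 4/3 - 3*e1.
With qbar = 4/3 + 3*e1 (scalar fixed, mapped units negated), z qbar = 97/9 (the sum of squared coefficients), so z^-1 = qbar / (97/9) = 12/97 + 27/97*e1; translating back:
Answer: 12/97 + 27/97*i


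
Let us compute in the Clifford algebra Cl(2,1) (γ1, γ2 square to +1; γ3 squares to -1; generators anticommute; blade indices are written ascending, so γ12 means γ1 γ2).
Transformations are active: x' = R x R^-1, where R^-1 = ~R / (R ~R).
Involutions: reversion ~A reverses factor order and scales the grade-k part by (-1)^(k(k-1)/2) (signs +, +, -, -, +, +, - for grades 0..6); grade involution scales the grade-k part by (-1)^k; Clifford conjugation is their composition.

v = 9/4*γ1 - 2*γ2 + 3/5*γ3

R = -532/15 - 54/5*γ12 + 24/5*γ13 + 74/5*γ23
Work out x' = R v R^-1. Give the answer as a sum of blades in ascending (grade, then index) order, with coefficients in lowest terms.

~R = -532/15 + 54/5*γ12 - 24/5*γ13 - 74/5*γ23, and R ~R = 10192/9, so R^-1 = ~R / (10192/9).
R v = -1527/25*γ1 + 12953/150*γ2 - 62/25*γ3 + 1821/50*γ123
Answer: 30573/49000*γ1 - 15191/4900*γ2 - 55827/49000*γ3


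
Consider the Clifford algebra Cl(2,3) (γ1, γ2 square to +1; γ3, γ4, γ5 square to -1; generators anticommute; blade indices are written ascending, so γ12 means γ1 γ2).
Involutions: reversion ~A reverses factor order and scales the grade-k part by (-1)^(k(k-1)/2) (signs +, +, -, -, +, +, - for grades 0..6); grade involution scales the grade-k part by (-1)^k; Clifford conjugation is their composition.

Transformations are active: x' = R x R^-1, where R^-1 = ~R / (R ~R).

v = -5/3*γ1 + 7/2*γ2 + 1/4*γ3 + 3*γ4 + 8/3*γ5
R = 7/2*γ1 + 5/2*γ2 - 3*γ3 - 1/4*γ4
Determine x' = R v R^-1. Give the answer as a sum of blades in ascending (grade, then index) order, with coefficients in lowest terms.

~R = 7/2*γ1 + 5/2*γ2 - 3*γ3 - 1/4*γ4, and R ~R = 151/16, so R^-1 = ~R / (151/16).
R v = 53/12 + 197/12*γ12 - 33/8*γ13 + 121/12*γ14 + 28/3*γ15 + 89/8*γ23 + 67/8*γ24 + 20/3*γ25 - 143/16*γ34 - 8*γ35 - 2/3*γ45
Answer: 2239/453*γ1 - 1051/906*γ2 - 1847/604*γ3 - 1465/453*γ4 - 8/3*γ5


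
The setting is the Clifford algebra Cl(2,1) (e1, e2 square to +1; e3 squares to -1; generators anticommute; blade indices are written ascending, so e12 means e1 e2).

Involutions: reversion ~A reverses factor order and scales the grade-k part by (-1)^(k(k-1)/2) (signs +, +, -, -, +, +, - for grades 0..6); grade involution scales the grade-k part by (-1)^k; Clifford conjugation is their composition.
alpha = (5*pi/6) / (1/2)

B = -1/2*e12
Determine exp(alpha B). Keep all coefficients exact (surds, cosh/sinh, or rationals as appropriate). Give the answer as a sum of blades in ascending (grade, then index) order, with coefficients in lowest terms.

B^2 = (-1/2)^2*(e12)^2 = 1/4*(-1) = -1/4 (a basis 2-blade squares to minus the product of its generators' squares).
B^2 = -1/4 — the negative square puts this in the circular regime; l = 1/2, alpha*l = 5*pi/6, so exp(alpha B) = cos(5*pi/6) + (sin(5*pi/6)/(1/2))*B = -sqrt(3)/2 + (1)*B.
Answer: -sqrt(3)/2 - 1/2*e12


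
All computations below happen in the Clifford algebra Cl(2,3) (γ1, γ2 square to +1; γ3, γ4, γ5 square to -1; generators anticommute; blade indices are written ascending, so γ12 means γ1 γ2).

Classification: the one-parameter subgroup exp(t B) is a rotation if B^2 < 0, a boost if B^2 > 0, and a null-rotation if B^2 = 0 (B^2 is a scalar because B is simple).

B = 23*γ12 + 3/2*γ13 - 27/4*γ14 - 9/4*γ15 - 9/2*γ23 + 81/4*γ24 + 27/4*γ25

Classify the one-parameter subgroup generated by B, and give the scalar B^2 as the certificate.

B^2 term by term: the squares give (23)^2*(γ12)^2 + (3/2)^2*(γ13)^2 + (-27/4)^2*(γ14)^2 + (-9/4)^2*(γ15)^2 + (-9/2)^2*(γ23)^2 + (81/4)^2*(γ24)^2 + (27/4)^2*(γ25)^2 = 529*(-1) + 9/4*(+1) + 729/16*(+1) + 81/16*(+1) + 81/4*(+1) + 6561/16*(+1) + 729/16*(+1) = -1/4 (each basis 2-blade squares to minus the product of its generators' squares); cross terms between blades sharing an index anticommute and cancel; the commuting (index-disjoint) pairs give grade-4 terms 2*c*c'*(blade product), which cancel blade by blade — γ1234: -243/4 + 243/4 = 0; γ1235: -81/4 + 81/4 = 0; γ1245: 729/8 - 729/8 = 0 — confirming B is simple. So B^2 = -1/4.
Answer: rotation, certificate B^2 = -1/4. The invariant at work: B^2 = -1/4 is unchanged by conjugation, hence its sign classifies the subgroup whatever basis B is written in.


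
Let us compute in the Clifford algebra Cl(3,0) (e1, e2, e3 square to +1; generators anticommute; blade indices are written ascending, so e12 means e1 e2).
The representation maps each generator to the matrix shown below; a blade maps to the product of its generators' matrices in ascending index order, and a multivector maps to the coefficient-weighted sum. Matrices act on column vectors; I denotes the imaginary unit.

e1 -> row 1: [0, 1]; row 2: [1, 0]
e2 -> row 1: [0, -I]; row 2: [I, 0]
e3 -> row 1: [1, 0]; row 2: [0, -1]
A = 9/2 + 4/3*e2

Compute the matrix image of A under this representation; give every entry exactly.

M = (9/2)*1 + (4/3)*rho(e2), summed entrywise (1 is the identity matrix):
Answer: row 1: [9/2, -4*I/3]; row 2: [4*I/3, 9/2]


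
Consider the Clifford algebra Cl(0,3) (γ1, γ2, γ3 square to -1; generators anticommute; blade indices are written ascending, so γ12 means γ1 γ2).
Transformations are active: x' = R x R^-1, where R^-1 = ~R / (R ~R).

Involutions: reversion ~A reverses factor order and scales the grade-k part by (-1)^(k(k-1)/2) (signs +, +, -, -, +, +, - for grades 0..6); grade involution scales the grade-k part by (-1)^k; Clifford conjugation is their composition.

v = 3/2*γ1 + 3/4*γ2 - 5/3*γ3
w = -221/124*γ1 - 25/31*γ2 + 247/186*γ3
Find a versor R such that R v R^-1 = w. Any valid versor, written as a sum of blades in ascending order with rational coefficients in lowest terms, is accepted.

The midline construction: v and w both square to -805/144, so reflecting in their sum -35/124*γ1 - 7/124*γ2 - 21/62*γ3 exchanges them.
Answer: -35/124*γ1 - 7/124*γ2 - 21/62*γ3


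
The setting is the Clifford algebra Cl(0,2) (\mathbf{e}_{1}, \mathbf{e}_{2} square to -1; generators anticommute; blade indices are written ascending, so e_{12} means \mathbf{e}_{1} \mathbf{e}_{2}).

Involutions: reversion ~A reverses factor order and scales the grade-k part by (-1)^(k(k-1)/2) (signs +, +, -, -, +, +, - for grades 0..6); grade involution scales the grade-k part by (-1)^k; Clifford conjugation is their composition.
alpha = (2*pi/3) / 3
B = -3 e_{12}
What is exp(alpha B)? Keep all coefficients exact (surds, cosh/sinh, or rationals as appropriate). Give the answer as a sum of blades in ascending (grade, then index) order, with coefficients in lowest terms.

B^2 = (-3)^2*(e_{12})^2 = 9*(-1) = -9 (a basis 2-blade squares to minus the product of its generators' squares).
B^2 = -9 — a negative square means the series sums to a rotation: l = 3, alpha*l = \frac{2 \pi}{3}, so exp(alpha B) = cos(\frac{2 \pi}{3}) + (sin(\frac{2 \pi}{3})/3)*B = - \frac{1}{2} + (\frac{\sqrt{3}}{6})*B.
Answer: - \frac{1}{2} - \frac{\sqrt{3}}{2} e_{12}


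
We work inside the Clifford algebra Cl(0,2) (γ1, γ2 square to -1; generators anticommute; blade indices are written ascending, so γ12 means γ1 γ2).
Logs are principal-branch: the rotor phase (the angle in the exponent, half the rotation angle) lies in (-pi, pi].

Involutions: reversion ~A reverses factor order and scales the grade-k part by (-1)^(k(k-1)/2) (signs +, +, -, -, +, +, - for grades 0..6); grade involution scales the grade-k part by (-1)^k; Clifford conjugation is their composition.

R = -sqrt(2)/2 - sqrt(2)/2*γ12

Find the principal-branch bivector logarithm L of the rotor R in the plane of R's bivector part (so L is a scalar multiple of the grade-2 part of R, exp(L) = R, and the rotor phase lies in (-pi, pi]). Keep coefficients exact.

The scalar part of R is -sqrt(2)/2, which pins the rotor phase on the principal branch; dividing the bivector part by the sine of that phase recovers the unit plane, and L is the phase times that plane.
Concretely: cos(phase) = -sqrt(2)/2 gives phase = ±3*pi/4, and since phase/sin(phase) is even the sign is immaterial: L = (phase/sin(phase)) * <R>_2 = (3*sqrt(2)*pi/4) * <R>_2.
Answer: -3*pi/4*γ12


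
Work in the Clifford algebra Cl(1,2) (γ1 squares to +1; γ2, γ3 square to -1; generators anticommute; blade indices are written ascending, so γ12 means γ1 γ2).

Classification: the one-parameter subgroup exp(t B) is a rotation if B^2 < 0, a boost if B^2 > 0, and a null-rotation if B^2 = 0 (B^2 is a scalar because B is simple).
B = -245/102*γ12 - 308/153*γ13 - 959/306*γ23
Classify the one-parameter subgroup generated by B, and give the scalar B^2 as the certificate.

B^2 term by term: the squares give (-245/102)^2*(γ12)^2 + (-308/153)^2*(γ13)^2 + (-959/306)^2*(γ23)^2 = 60025/10404*(+1) + 94864/23409*(+1) + 919681/93636*(-1) = 0 (each basis 2-blade squares to minus the product of its generators' squares); cross terms between blades sharing an index anticommute and cancel. So B^2 = 0.
Answer: null-rotation, certificate B^2 = 0. Key observation: B^2 = 0 is a conjugation invariant, so its sign decides the class regardless of the surface form of B.


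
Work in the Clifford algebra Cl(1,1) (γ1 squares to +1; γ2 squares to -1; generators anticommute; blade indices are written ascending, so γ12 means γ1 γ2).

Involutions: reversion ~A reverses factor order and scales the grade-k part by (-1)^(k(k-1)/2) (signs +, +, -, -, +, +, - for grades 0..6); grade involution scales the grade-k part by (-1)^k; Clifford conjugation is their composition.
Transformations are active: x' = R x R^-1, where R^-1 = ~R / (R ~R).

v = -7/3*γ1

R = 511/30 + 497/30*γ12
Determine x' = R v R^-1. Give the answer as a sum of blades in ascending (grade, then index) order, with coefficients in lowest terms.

~R = 511/30 - 497/30*γ12, and R ~R = 392/25, so R^-1 = ~R / (392/25).
R v = -3577/90*γ1 + 3479/90*γ2
Answer: -36295/432*γ1 + 36281/432*γ2


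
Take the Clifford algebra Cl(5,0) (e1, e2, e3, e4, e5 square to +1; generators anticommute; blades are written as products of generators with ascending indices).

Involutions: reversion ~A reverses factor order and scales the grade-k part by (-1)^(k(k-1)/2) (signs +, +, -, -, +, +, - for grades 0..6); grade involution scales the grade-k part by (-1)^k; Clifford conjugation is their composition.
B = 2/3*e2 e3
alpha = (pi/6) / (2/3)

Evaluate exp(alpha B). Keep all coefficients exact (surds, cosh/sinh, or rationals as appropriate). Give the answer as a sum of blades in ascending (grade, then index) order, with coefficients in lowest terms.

B^2 = (2/3)^2*(e2 e3)^2 = 4/9*(-1) = -4/9 (a basis 2-blade squares to minus the product of its generators' squares).
B^2 = -4/9 — the series telescopes trigonometrically here: l = 2/3, alpha*l = pi/6, so exp(alpha B) = cos(pi/6) + (sin(pi/6)/(2/3))*B = sqrt(3)/2 + (3/4)*B.
Answer: sqrt(3)/2 + 1/2*e2 e3


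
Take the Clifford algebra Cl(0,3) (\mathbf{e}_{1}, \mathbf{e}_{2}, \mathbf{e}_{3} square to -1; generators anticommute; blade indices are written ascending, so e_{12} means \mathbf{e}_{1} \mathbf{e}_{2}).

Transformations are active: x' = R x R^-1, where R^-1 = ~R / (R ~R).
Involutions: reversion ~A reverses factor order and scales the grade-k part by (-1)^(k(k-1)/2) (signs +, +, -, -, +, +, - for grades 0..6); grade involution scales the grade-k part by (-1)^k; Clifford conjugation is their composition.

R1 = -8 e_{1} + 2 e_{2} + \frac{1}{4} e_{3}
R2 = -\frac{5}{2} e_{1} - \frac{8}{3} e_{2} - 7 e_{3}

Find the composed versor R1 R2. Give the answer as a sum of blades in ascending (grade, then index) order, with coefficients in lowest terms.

Distribute over the terms of R1 (each basis-blade product reordered to ascending indices, repeated generators contracted through their squares):
(-8 e_{1}) R2 = -20 + \frac{64}{3} e_{12} + 56 e_{13}
(2 e_{2}) R2 = \frac{16}{3} + 5 e_{12} - 14 e_{23}
(\frac{1}{4} e_{3}) R2 = \frac{7}{4} + \frac{5}{8} e_{13} + \frac{2}{3} e_{23}
Summing the partial products and collecting blades:
Answer: -\frac{155}{12} + \frac{79}{3} e_{12} + \frac{453}{8} e_{13} - \frac{40}{3} e_{23}


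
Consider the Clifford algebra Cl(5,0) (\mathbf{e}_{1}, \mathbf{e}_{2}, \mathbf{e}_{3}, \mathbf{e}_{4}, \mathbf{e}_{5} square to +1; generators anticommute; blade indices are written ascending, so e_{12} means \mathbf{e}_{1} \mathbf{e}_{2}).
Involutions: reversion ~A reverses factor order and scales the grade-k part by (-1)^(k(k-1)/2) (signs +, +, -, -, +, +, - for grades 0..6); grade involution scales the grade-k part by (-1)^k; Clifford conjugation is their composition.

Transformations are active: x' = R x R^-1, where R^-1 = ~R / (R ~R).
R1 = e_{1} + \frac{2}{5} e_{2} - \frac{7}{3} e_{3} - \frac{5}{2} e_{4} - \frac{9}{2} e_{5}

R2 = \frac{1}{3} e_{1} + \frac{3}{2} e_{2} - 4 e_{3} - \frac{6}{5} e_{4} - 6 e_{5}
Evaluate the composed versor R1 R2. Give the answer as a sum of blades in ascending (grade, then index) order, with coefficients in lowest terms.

Distribute over the terms of R1 (each basis-blade product reordered to ascending indices, repeated generators contracted through their squares):
(e_{1}) R2 = \frac{1}{3} + \frac{3}{2} e_{12} - 4 e_{13} - \frac{6}{5} e_{14} - 6 e_{15}
(\frac{2}{5} e_{2}) R2 = \frac{3}{5} - \frac{2}{15} e_{12} - \frac{8}{5} e_{23} - \frac{12}{25} e_{24} - \frac{12}{5} e_{25}
(-\frac{7}{3} e_{3}) R2 = \frac{28}{3} + \frac{7}{9} e_{13} + \frac{7}{2} e_{23} + \frac{14}{5} e_{34} + 14 e_{35}
(-\frac{5}{2} e_{4}) R2 = 3 + \frac{5}{6} e_{14} + \frac{15}{4} e_{24} - 10 e_{34} + 15 e_{45}
(-\frac{9}{2} e_{5}) R2 = 27 + \frac{3}{2} e_{15} + \frac{27}{4} e_{25} - 18 e_{35} - \frac{27}{5} e_{45}
Summing the partial products and collecting blades:
Answer: \frac{604}{15} + \frac{41}{30} e_{12} - \frac{29}{9} e_{13} - \frac{11}{30} e_{14} - \frac{9}{2} e_{15} + \frac{19}{10} e_{23} + \frac{327}{100} e_{24} + \frac{87}{20} e_{25} - \frac{36}{5} e_{34} - 4 e_{35} + \frac{48}{5} e_{45}


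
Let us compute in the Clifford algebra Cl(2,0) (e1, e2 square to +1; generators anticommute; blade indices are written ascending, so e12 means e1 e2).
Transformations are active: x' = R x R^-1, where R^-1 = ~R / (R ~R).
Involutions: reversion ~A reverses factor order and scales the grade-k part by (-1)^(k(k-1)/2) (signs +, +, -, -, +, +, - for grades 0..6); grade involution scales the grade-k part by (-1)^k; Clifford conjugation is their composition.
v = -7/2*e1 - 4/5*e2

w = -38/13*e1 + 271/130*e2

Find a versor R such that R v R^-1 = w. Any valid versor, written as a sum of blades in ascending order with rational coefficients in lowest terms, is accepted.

The midline construction: v and w both square to 1289/100, so reflecting in their sum -167/26*e1 + 167/130*e2 exchanges them.
Answer: -167/26*e1 + 167/130*e2


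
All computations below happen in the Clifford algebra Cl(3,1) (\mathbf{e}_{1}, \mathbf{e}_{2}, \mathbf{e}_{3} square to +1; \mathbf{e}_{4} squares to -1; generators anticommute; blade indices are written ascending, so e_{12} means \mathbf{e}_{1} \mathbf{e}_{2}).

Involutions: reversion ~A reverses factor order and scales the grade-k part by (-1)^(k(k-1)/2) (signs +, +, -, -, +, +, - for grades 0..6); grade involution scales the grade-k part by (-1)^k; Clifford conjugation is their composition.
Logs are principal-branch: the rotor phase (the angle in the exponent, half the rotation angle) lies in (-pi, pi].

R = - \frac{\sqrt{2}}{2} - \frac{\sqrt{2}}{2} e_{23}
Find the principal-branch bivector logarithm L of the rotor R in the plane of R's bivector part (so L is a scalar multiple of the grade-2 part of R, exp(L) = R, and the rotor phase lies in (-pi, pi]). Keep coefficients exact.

The scalar part of R is - \frac{\sqrt{2}}{2}, and that scalar determines the rotor phase on the principal branch; recovering the unit plane as bivector-part over sine of the phase gives L = phase * plane.
Concretely: cos(phase) = - \frac{\sqrt{2}}{2} gives phase = ±\frac{3 \pi}{4}, and since phase/sin(phase) is even the sign is immaterial: L = (phase/sin(phase)) * <R>_2 = (\frac{3 \sqrt{2} \pi}{4}) * <R>_2.
Answer: - \frac{3 \pi}{4} e_{23}


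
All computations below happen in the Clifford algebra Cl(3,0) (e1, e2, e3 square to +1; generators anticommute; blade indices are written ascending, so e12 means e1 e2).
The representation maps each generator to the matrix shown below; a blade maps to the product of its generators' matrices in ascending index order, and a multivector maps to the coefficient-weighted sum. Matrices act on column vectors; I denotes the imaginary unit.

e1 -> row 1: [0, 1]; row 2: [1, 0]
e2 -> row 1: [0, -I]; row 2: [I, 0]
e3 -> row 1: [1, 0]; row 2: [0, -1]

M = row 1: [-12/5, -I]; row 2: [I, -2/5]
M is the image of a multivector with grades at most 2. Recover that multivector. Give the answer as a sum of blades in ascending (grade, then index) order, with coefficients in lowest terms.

Method: 1, rho(e1), rho(e2), rho(e3) form a trace-orthogonal basis of the 2x2 complex matrices (tr(X Y) = 2 if X = Y, else 0), so M = m0*1 + m1*rho(e1) + m2*rho(e2) + m3*rho(e3) with m0 = tr(M)/2 = -7/5, m1 = tr(M rho(e1))/2 = 0, m2 = tr(M rho(e2))/2 = 1, m3 = tr(M rho(e3))/2 = -1.
Multiplying table entries, the bivector images are rho(e12) = I*rho(e3), rho(e13) = -I*rho(e2), rho(e23) = I*rho(e1); with real blade coefficients the real parts of m0..m3 are the coefficients of 1, e1, e2, e3 and the imaginary parts give the bivectors (e23: Im m1, e13: -Im m2, e12: Im m3).
Answer: -7/5 + e2 - e3


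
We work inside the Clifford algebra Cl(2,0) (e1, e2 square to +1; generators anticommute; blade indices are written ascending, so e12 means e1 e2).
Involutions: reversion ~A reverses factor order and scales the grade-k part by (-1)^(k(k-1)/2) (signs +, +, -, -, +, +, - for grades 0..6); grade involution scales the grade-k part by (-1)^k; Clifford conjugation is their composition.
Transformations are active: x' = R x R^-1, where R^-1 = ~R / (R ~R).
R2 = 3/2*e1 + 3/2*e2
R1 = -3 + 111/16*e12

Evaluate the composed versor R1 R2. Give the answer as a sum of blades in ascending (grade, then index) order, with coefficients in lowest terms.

Distribute over the terms of R1 (each basis-blade product reordered to ascending indices, repeated generators contracted through their squares):
(-3) R2 = -9/2*e1 - 9/2*e2
(111/16*e12) R2 = 333/32*e1 - 333/32*e2
Summing the partial products and collecting blades:
Answer: 189/32*e1 - 477/32*e2


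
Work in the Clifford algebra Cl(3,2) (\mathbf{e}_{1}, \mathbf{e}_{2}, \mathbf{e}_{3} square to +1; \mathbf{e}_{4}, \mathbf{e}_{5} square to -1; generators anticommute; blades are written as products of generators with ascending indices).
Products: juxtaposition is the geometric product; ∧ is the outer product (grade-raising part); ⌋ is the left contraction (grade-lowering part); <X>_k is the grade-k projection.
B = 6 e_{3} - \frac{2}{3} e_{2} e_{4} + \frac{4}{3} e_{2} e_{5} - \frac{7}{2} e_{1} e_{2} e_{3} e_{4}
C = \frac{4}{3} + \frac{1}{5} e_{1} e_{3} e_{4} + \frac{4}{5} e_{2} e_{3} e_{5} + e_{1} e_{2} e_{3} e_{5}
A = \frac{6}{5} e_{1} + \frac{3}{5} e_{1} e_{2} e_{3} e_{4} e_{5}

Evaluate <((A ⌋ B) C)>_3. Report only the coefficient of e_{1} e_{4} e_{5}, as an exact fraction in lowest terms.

step 1: -\frac{21}{5} e_{2} e_{3} e_{4}
step 2: \frac{21}{25} e_{1} e_{2} + \frac{84}{25} e_{4} e_{5} - \frac{21}{5} e_{1} e_{4} e_{5} - \frac{28}{5} e_{2} e_{3} e_{4}
step 3: -\frac{21}{5} e_{1} e_{4} e_{5} - \frac{28}{5} e_{2} e_{3} e_{4}
Answer: -\frac{21}{5}


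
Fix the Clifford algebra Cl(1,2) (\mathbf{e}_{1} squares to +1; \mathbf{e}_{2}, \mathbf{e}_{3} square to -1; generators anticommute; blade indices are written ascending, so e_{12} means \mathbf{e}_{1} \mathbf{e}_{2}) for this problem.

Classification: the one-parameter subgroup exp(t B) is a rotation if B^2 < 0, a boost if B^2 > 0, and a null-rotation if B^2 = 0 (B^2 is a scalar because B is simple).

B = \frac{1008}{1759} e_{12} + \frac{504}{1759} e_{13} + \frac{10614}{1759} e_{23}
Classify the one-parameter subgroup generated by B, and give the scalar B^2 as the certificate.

B^2 term by term: the squares give (\frac{1008}{1759})^2*(e_{12})^2 + (\frac{504}{1759})^2*(e_{13})^2 + (\frac{10614}{1759})^2*(e_{23})^2 = \frac{1016064}{3094081}*(+1) + \frac{254016}{3094081}*(+1) + \frac{112656996}{3094081}*(-1) = -36 (each basis 2-blade squares to minus the product of its generators' squares); cross terms between blades sharing an index anticommute and cancel. So B^2 = -36.
Answer: rotation, certificate B^2 = -36. No conjugation can change B^2 = -36; the sign gives the class.


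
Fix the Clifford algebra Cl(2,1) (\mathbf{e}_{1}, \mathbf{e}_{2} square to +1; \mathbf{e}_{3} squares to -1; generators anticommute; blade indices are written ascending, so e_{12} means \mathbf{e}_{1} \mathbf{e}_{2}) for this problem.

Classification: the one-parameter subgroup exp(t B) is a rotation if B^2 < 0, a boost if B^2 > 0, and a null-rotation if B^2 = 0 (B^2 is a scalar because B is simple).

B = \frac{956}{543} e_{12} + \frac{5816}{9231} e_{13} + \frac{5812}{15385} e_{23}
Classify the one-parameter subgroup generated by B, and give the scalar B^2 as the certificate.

B^2 term by term: the squares give (\frac{956}{543})^2*(e_{12})^2 + (\frac{5816}{9231})^2*(e_{13})^2 + (\frac{5812}{15385})^2*(e_{23})^2 = \frac{913936}{294849}*(-1) + \frac{33825856}{85211361}*(+1) + \frac{33779344}{236698225}*(+1) = -\frac{64}{25} (each basis 2-blade squares to minus the product of its generators' squares); cross terms between blades sharing an index anticommute and cancel. So B^2 = -\frac{64}{25}.
Answer: rotation, certificate B^2 = -\frac{64}{25}. B^2 = -\frac{64}{25} is basis-independent, so its sign is the whole story.


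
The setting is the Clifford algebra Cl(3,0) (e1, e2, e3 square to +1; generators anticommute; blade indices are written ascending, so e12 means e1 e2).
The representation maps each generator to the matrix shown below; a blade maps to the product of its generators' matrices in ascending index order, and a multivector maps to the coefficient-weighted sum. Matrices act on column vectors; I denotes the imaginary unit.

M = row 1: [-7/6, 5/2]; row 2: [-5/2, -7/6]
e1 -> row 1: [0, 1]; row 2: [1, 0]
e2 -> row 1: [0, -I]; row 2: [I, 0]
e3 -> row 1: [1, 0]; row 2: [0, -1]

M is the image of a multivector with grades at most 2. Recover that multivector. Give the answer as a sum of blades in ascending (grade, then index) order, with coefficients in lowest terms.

Method: 1, rho(e1), rho(e2), rho(e3) form a trace-orthogonal basis of the 2x2 complex matrices (tr(X Y) = 2 if X = Y, else 0), so M = m0*1 + m1*rho(e1) + m2*rho(e2) + m3*rho(e3) with m0 = tr(M)/2 = -7/6, m1 = tr(M rho(e1))/2 = 0, m2 = tr(M rho(e2))/2 = 5*I/2, m3 = tr(M rho(e3))/2 = 0.
Multiplying table entries, the bivector images are rho(e12) = I*rho(e3), rho(e13) = -I*rho(e2), rho(e23) = I*rho(e1); with real blade coefficients the real parts of m0..m3 are the coefficients of 1, e1, e2, e3 and the imaginary parts give the bivectors (e23: Im m1, e13: -Im m2, e12: Im m3).
Answer: -7/6 - 5/2*e13


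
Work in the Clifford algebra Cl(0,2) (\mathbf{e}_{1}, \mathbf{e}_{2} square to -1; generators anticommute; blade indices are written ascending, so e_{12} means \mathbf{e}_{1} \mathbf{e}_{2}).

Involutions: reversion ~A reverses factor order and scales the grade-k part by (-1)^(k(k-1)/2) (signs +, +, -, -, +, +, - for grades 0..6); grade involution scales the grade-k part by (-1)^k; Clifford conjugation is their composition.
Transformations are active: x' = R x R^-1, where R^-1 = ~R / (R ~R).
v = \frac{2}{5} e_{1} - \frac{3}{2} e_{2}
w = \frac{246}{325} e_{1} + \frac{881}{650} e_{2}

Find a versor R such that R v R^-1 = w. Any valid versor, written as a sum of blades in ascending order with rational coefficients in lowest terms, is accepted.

The midline construction: v and w both square to -\frac{241}{100}, so reflecting in their sum \frac{376}{325} e_{1} - \frac{47}{325} e_{2} exchanges them.
Answer: \frac{376}{325} e_{1} - \frac{47}{325} e_{2}


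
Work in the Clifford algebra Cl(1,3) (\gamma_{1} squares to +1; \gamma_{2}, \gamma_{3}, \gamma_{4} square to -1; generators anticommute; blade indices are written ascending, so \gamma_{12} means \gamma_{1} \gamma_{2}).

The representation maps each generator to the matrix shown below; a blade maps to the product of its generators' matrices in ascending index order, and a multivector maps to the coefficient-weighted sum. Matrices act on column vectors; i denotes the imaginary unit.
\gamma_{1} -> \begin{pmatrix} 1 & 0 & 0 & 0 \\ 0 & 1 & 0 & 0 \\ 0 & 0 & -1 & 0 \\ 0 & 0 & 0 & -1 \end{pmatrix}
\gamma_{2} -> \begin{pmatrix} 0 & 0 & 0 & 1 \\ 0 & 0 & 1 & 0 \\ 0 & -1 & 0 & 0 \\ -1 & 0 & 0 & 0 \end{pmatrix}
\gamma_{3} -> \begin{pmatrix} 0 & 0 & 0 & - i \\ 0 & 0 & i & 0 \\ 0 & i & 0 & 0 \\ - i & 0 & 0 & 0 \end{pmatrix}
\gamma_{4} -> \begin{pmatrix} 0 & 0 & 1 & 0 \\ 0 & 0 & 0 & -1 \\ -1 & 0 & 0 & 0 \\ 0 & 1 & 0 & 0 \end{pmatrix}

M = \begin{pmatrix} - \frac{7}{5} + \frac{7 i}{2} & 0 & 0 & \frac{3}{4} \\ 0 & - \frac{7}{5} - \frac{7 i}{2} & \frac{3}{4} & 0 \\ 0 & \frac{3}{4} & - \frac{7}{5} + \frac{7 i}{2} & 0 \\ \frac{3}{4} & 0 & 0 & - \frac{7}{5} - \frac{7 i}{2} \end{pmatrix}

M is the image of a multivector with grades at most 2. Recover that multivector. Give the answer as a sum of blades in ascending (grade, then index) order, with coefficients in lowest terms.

Method: the blade images are trace-orthogonal — tr(rho(e_A) rho(e_B)^-1) = 4 if A = B and 0 otherwise — and rho(e_A)^-1 = (e_A)^2 * rho(e_A) with (e_A)^2 = +1 or -1, so the coefficient of e_A in the preimage is (e_A)^2 * tr(M rho(e_A))/4.
Nonzero projections over blades of grade <= 2: 1: (1)^2 = +1, tr(M 1) = - \frac{28}{5}, coefficient -\frac{7}{5}; \gamma_{12}: (\gamma_{12})^2 = +1, tr(M rho(\gamma_{12})) = 3, coefficient \frac{3}{4}; \gamma_{23}: (\gamma_{23})^2 = -1, tr(M rho(\gamma_{23})) = 14, coefficient -\frac{7}{2}. Every other blade of grade <= 2 projects to 0.
Answer: -\frac{7}{5} + \frac{3}{4} \gamma_{12} - \frac{7}{2} \gamma_{23}


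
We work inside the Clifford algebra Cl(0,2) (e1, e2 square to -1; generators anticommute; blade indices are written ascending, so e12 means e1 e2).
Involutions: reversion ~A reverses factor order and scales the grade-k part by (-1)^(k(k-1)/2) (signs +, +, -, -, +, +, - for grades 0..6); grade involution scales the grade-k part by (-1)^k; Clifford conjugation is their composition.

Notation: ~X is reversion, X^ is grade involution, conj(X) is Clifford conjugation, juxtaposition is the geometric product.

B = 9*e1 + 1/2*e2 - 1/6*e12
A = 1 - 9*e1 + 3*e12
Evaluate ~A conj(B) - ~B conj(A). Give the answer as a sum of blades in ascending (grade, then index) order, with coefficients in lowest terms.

first term: -161/2 - 21/2*e1 + 28*e2 + 14/3*e12
second term: -161/2 + 15/2*e1 + 29*e2 - 13/3*e12
Answer: -18*e1 - e2 + 9*e12


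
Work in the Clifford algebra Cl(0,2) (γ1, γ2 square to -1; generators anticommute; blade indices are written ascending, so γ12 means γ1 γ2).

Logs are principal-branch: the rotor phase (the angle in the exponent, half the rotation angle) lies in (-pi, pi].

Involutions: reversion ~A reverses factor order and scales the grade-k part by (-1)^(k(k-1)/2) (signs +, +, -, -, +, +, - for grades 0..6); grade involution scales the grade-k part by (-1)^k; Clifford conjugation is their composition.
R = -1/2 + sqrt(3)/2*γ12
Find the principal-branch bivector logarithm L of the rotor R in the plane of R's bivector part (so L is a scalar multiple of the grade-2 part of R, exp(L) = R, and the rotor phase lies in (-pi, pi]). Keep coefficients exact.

The scalar part of R is -1/2, so the principal-branch rotor phase is pinned; divide the bivector part by its sine to get the unit plane — L is the phase times that plane.
Concretely: cos(phase) = -1/2 gives phase = ±2*pi/3, and since phase/sin(phase) is even the sign is immaterial: L = (phase/sin(phase)) * <R>_2 = (4*sqrt(3)*pi/9) * <R>_2.
Answer: 2*pi/3*γ12


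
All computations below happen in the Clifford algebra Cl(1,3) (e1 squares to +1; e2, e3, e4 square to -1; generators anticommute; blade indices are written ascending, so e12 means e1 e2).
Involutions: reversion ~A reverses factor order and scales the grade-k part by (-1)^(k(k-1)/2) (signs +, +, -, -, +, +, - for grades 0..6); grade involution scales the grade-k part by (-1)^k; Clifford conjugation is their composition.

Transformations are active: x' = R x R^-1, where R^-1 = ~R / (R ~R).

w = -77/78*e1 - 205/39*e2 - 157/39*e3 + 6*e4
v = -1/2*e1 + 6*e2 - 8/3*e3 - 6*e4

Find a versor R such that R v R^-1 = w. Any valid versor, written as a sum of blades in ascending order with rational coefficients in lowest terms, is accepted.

Construction: equal norms (both -2839/36) license R = v + w = -58/39*e1 + 29/39*e2 - 87/13*e3 — nothing changes along that direction, while (v - w)/2 changes sign, so v maps onto w.
Answer: -58/39*e1 + 29/39*e2 - 87/13*e3


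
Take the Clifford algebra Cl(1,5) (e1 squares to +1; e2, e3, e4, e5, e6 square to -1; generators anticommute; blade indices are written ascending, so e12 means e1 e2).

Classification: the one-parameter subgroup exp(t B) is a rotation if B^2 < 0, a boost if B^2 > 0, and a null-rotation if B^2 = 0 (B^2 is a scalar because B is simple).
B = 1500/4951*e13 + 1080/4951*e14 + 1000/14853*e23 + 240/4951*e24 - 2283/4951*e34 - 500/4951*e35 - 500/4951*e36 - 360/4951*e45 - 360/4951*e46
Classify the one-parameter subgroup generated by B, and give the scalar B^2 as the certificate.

B^2 term by term: the squares give (1500/4951)^2*(e13)^2 + (1080/4951)^2*(e14)^2 + (1000/14853)^2*(e23)^2 + (240/4951)^2*(e24)^2 + (-2283/4951)^2*(e34)^2 + (-500/4951)^2*(e35)^2 + (-500/4951)^2*(e36)^2 + (-360/4951)^2*(e45)^2 + (-360/4951)^2*(e46)^2 = 2250000/24512401*(+1) + 1166400/24512401*(+1) + 1000000/220611609*(-1) + 57600/24512401*(-1) + 5212089/24512401*(-1) + 250000/24512401*(-1) + 250000/24512401*(-1) + 129600/24512401*(-1) + 129600/24512401*(-1) = -1/9 (each basis 2-blade squares to minus the product of its generators' squares); cross terms between blades sharing an index anticommute and cancel; the commuting (index-disjoint) pairs give grade-4 terms 2*c*c'*(blade product), which cancel blade by blade — e1234: -720000/24512401 + 720000/24512401 = 0; e1345: -1080000/24512401 + 1080000/24512401 = 0; e1346: -1080000/24512401 + 1080000/24512401 = 0; e2345: -240000/24512401 + 240000/24512401 = 0; e2346: -240000/24512401 + 240000/24512401 = 0; e3456: -360000/24512401 + 360000/24512401 = 0 — confirming B is simple. So B^2 = -1/9.
Answer: rotation, certificate B^2 = -1/9. The scalar -1/9 is the complete invariant here: its sign names the subgroup type.


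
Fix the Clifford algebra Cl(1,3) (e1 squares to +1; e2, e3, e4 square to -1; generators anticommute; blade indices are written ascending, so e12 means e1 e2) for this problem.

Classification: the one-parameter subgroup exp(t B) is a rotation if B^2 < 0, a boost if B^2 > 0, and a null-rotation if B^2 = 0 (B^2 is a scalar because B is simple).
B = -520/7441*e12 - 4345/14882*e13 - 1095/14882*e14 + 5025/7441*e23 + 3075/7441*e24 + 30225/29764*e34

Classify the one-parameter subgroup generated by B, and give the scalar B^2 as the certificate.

B^2 term by term: the squares give (-520/7441)^2*(e12)^2 + (-4345/14882)^2*(e13)^2 + (-1095/14882)^2*(e14)^2 + (5025/7441)^2*(e23)^2 + (3075/7441)^2*(e24)^2 + (30225/29764)^2*(e34)^2 = 270400/55368481*(+1) + 18879025/221473924*(+1) + 1199025/221473924*(+1) + 25250625/55368481*(-1) + 9455625/55368481*(-1) + 913550625/885895696*(-1) = -25/16 (each basis 2-blade squares to minus the product of its generators' squares); cross terms between blades sharing an index anticommute and cancel; the commuting (index-disjoint) pairs give grade-4 terms 2*c*c'*(blade product), which cancel blade by blade — e1234: -7858500/55368481 + 13360875/55368481 - 5502375/55368481 = 0 — confirming B is simple. So B^2 = -25/16.
Answer: rotation, certificate B^2 = -25/16. No conjugation can change B^2 = -25/16; the sign gives the class.


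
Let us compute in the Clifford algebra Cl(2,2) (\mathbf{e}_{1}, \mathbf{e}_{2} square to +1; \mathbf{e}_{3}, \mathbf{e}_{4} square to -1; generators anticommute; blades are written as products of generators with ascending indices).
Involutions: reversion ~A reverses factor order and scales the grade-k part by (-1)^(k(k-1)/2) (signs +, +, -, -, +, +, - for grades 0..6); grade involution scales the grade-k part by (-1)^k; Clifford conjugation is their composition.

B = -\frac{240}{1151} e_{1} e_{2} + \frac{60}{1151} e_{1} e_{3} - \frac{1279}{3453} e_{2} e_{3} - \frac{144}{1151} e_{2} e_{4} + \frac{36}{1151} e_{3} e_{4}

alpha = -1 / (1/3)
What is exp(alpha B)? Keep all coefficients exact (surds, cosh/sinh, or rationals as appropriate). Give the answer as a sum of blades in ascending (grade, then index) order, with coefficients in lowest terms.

B^2 term by term: the squares give (-\frac{240}{1151})^2*(e_{1} e_{2})^2 + (\frac{60}{1151})^2*(e_{1} e_{3})^2 + (-\frac{1279}{3453})^2*(e_{2} e_{3})^2 + (-\frac{144}{1151})^2*(e_{2} e_{4})^2 + (\frac{36}{1151})^2*(e_{3} e_{4})^2 = \frac{57600}{1324801}*(-1) + \frac{3600}{1324801}*(+1) + \frac{1635841}{11923209}*(+1) + \frac{20736}{1324801}*(+1) + \frac{1296}{1324801}*(-1) = \frac{1}{9} (each basis 2-blade squares to minus the product of its generators' squares); cross terms between blades sharing an index anticommute and cancel; the commuting (index-disjoint) pairs give grade-4 terms 2*c*c'*(blade product), which cancel blade by blade — e_{1} e_{2} e_{3} e_{4}: -\frac{17280}{1324801} + \frac{17280}{1324801} = 0 — confirming B is simple. So B^2 = \frac{1}{9}.
B^2 = \frac{1}{9} — a positive square means the series sums to a boost: l = \frac{1}{3}, alpha*l = -1, so exp(alpha B) = cosh(-1) + (sinh(-1)/(\frac{1}{3}))*B = \cosh{\left(1 \right)} + (- 3 \sinh{\left(1 \right)})*B.
Answer: \cosh{\left(1 \right)} + \frac{720 \sinh{\left(1 \right)}}{1151} e_{1} e_{2} - \frac{180 \sinh{\left(1 \right)}}{1151} e_{1} e_{3} + \frac{1279 \sinh{\left(1 \right)}}{1151} e_{2} e_{3} + \frac{432 \sinh{\left(1 \right)}}{1151} e_{2} e_{4} - \frac{108 \sinh{\left(1 \right)}}{1151} e_{3} e_{4}


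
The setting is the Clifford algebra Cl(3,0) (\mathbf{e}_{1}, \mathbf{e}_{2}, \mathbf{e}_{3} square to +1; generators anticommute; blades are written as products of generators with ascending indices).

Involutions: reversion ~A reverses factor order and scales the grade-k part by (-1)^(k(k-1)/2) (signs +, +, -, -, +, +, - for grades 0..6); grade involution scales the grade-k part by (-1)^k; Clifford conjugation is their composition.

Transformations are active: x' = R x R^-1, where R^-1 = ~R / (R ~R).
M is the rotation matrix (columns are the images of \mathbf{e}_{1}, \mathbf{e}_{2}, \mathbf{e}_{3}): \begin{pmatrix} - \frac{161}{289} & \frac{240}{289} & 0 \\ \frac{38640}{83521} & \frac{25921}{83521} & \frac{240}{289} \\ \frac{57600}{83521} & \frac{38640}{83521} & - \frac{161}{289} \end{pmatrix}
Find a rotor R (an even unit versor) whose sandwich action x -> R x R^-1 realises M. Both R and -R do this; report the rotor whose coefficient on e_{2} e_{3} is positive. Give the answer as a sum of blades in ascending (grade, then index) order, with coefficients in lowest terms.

Method: write R = a + b12*e_{1} e_{2} + b13*e_{1} e_{3} + b23*e_{2} e_{3} with a^2 + b12^2 + b13^2 + b23^2 = 1 (so R^-1 = ~R). Expanding the columns R e_j ~R gives tr M = 4a^2 - 1 and, from the antisymmetric part, M21 - M12 = -4a*b12, M13 - M31 = 4a*b13, M32 - M23 = -4a*b23.
Here tr M = -\frac{67137}{83521}, so a^2 = (1 + tr M)/4 = \frac{4096}{83521} and a = ±\frac{64}{289}. Taking a = \frac{64}{289}: M21 - M12 = -\frac{30720}{83521}, M13 - M31 = -\frac{57600}{83521}, M32 - M23 = -\frac{30720}{83521}, giving b12 = \frac{120}{289}, b13 = -\frac{225}{289}, b23 = \frac{120}{289}, i.e. R = \frac{64}{289} + \frac{120}{289} e_{1} e_{2} - \frac{225}{289} e_{1} e_{3} + \frac{120}{289} e_{2} e_{3}.
Its e_{2} e_{3} coefficient is already positive.
Answer: \frac{64}{289} + \frac{120}{289} e_{1} e_{2} - \frac{225}{289} e_{1} e_{3} + \frac{120}{289} e_{2} e_{3}. Note: both R and -R realise this M (trace -\frac{67137}{83521}); the covering map identifies them, and the e_{2} e_{3}-coefficient sign is the tie-breaker.
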